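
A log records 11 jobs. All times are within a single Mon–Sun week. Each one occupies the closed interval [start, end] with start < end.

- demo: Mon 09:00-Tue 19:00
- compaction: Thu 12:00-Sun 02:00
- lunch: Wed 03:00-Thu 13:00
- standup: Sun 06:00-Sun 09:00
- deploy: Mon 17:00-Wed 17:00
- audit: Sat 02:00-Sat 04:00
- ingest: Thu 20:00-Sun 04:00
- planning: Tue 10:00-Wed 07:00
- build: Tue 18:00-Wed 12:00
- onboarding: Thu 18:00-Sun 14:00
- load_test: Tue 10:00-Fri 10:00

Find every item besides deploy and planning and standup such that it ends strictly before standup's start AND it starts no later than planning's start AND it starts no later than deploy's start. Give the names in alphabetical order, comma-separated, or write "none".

demo

Conditions: its end is strictly before standup's start (X.end < Sun 06:00) AND its start is no later than planning's start (X.start <= Tue 10:00) AND its start is no later than deploy's start (X.start <= Mon 17:00).
audit: end Sat 04:00 < Sun 06:00? ✓; start Sat 02:00 <= Tue 10:00? ✗; start Sat 02:00 <= Mon 17:00? ✗ → no.
build: end Wed 12:00 < Sun 06:00? ✓; start Tue 18:00 <= Tue 10:00? ✗; start Tue 18:00 <= Mon 17:00? ✗ → no.
compaction: end Sun 02:00 < Sun 06:00? ✓; start Thu 12:00 <= Tue 10:00? ✗; start Thu 12:00 <= Mon 17:00? ✗ → no.
demo: end Tue 19:00 < Sun 06:00? ✓; start Mon 09:00 <= Tue 10:00? ✓; start Mon 09:00 <= Mon 17:00? ✓ → yes.
ingest: end Sun 04:00 < Sun 06:00? ✓; start Thu 20:00 <= Tue 10:00? ✗; start Thu 20:00 <= Mon 17:00? ✗ → no.
load_test: end Fri 10:00 < Sun 06:00? ✓; start Tue 10:00 <= Tue 10:00? ✓; start Tue 10:00 <= Mon 17:00? ✗ → no.
lunch: end Thu 13:00 < Sun 06:00? ✓; start Wed 03:00 <= Tue 10:00? ✗; start Wed 03:00 <= Mon 17:00? ✗ → no.
onboarding: end Sun 14:00 < Sun 06:00? ✗; start Thu 18:00 <= Tue 10:00? ✗; start Thu 18:00 <= Mon 17:00? ✗ → no.
Result: demo.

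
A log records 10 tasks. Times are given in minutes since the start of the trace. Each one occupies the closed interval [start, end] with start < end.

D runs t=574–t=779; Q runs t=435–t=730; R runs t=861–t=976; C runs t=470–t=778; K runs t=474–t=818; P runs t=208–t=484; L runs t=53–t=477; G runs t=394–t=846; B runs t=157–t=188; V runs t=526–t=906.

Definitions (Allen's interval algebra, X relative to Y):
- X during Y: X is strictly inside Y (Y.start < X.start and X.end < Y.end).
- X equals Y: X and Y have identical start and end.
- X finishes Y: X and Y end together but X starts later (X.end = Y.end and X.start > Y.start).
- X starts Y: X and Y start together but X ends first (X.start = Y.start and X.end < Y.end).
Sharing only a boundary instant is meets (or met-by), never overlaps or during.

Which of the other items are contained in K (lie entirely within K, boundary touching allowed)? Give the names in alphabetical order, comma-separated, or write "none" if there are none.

D

Target K = [t=474, t=818].
B [t=157, t=188] → before → no.
C [t=470, t=778] → overlaps → no.
D [t=574, t=779] → during → yes.
G [t=394, t=846] → contains → no.
L [t=53, t=477] → overlaps → no.
P [t=208, t=484] → overlaps → no.
Q [t=435, t=730] → overlaps → no.
R [t=861, t=976] → after → no.
V [t=526, t=906] → overlapped-by → no.
Result: D.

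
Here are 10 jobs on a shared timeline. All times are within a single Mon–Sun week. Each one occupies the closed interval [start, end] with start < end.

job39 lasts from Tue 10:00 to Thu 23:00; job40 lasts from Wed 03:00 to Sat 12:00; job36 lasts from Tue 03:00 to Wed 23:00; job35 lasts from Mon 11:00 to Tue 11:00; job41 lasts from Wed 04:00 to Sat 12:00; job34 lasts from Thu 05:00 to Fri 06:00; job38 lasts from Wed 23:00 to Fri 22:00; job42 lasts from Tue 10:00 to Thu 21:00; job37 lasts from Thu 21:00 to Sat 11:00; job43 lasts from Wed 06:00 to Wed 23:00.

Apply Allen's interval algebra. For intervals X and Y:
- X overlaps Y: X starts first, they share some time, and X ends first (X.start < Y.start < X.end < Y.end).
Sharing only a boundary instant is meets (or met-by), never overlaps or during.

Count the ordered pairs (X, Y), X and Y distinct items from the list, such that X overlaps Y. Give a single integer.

18

Checking all 90 ordered pairs for relation 'overlaps'; matching pairs in alphabetical order:
(job34, job37): job34 overlaps job37 ✓
(job35, job36): job35 overlaps job36 ✓
(job35, job39): job35 overlaps job39 ✓
(job35, job42): job35 overlaps job42 ✓
(job36, job39): job36 overlaps job39 ✓
(job36, job40): job36 overlaps job40 ✓
(job36, job41): job36 overlaps job41 ✓
(job36, job42): job36 overlaps job42 ✓
(job38, job37): job38 overlaps job37 ✓
(job39, job34): job39 overlaps job34 ✓
(job39, job37): job39 overlaps job37 ✓
(job39, job38): job39 overlaps job38 ✓
(job39, job40): job39 overlaps job40 ✓
(job39, job41): job39 overlaps job41 ✓
(job42, job34): job42 overlaps job34 ✓
(job42, job38): job42 overlaps job38 ✓
(job42, job40): job42 overlaps job40 ✓
(job42, job41): job42 overlaps job41 ✓
Count: 18.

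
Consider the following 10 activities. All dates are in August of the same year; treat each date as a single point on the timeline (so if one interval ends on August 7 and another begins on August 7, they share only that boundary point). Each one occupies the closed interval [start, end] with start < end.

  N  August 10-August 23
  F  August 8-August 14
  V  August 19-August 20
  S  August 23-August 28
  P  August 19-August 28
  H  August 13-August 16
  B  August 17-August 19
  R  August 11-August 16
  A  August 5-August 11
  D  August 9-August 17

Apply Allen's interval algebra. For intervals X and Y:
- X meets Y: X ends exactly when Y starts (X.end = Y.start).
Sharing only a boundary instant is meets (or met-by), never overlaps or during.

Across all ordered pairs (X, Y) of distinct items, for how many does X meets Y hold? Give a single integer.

5

Checking all 90 ordered pairs for relation 'meets'; matching pairs in alphabetical order:
(A, R): A meets R ✓
(B, P): B meets P ✓
(B, V): B meets V ✓
(D, B): D meets B ✓
(N, S): N meets S ✓
Count: 5.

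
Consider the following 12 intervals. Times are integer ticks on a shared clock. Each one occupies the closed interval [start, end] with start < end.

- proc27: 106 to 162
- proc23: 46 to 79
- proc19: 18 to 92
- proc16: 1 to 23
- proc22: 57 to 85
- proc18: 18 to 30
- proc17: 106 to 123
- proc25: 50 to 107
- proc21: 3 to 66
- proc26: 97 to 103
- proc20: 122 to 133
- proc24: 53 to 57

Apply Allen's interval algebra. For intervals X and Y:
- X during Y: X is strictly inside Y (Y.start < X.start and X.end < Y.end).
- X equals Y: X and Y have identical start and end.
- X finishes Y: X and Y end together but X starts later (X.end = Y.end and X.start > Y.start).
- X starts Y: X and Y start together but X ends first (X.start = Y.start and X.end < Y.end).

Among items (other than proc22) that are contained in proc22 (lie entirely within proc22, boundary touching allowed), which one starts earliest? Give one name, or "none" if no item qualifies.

Target proc22 = [57, 85].
proc16 [1, 23] → before → excluded.
proc17 [106, 123] → after → excluded.
proc18 [18, 30] → before → excluded.
proc19 [18, 92] → contains → excluded.
proc20 [122, 133] → after → excluded.
proc21 [3, 66] → overlaps → excluded.
proc23 [46, 79] → overlaps → excluded.
proc24 [53, 57] → meets → excluded.
proc25 [50, 107] → contains → excluded.
proc26 [97, 103] → after → excluded.
proc27 [106, 162] → after → excluded.
No candidates → none.

none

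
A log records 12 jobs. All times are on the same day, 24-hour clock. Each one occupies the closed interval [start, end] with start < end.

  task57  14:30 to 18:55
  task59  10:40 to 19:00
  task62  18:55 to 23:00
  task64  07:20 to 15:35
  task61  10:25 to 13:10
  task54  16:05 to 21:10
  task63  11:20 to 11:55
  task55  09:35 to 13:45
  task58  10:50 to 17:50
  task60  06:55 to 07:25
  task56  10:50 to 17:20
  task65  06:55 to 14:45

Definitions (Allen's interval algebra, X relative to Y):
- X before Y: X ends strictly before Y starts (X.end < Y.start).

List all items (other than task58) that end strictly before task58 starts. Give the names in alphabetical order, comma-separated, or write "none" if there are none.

task60

Target task58 = [10:50, 17:50].
task54 [16:05, 21:10] → overlapped-by → no.
task55 [09:35, 13:45] → overlaps → no.
task56 [10:50, 17:20] → starts → no.
task57 [14:30, 18:55] → overlapped-by → no.
task59 [10:40, 19:00] → contains → no.
task60 [06:55, 07:25] → before → yes.
task61 [10:25, 13:10] → overlaps → no.
task62 [18:55, 23:00] → after → no.
task63 [11:20, 11:55] → during → no.
task64 [07:20, 15:35] → overlaps → no.
task65 [06:55, 14:45] → overlaps → no.
Result: task60.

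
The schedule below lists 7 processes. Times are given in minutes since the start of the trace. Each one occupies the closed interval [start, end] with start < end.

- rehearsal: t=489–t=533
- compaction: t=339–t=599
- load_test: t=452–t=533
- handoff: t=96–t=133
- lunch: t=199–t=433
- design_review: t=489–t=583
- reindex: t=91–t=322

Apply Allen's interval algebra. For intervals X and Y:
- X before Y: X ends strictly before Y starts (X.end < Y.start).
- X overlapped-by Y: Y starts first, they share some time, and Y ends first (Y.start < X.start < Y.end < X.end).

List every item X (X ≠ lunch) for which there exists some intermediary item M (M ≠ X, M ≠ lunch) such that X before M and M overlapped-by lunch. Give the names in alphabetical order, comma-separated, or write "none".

Target lunch = [t=199, t=433].
Intermediaries M with M overlapped-by lunch: compaction.
Via compaction — items with X before compaction: handoff, reindex.
Union: handoff, reindex.

handoff, reindex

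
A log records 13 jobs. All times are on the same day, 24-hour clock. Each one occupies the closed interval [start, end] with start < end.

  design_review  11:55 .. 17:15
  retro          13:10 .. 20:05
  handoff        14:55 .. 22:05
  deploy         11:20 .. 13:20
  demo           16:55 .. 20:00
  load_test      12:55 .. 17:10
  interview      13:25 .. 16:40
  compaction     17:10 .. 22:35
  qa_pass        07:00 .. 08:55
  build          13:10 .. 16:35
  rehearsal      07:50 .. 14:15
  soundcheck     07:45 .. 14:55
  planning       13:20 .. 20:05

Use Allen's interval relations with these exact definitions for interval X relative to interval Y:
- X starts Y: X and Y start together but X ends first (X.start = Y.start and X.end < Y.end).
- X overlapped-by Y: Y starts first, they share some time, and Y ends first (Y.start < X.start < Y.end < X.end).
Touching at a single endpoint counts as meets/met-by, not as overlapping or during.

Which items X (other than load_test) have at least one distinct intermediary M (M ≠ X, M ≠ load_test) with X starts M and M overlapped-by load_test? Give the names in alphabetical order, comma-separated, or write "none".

build

Target load_test = [12:55, 17:10].
Intermediaries M with M overlapped-by load_test: demo, handoff, planning, retro.
Via demo — items with X starts demo: none.
Via handoff — items with X starts handoff: none.
Via planning — items with X starts planning: none.
Via retro — items with X starts retro: build.
Union: build.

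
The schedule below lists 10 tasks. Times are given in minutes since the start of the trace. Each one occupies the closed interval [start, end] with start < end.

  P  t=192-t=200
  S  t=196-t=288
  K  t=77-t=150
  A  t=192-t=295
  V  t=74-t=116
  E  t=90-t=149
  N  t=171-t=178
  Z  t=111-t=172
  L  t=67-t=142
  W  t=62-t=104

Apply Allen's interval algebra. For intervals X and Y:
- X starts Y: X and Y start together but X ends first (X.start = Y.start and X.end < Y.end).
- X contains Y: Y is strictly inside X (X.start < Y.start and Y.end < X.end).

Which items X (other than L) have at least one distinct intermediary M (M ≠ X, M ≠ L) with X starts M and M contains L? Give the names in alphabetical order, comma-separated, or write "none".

Target L = [t=67, t=142].
Intermediaries M with M contains L: none.
Union: none.

none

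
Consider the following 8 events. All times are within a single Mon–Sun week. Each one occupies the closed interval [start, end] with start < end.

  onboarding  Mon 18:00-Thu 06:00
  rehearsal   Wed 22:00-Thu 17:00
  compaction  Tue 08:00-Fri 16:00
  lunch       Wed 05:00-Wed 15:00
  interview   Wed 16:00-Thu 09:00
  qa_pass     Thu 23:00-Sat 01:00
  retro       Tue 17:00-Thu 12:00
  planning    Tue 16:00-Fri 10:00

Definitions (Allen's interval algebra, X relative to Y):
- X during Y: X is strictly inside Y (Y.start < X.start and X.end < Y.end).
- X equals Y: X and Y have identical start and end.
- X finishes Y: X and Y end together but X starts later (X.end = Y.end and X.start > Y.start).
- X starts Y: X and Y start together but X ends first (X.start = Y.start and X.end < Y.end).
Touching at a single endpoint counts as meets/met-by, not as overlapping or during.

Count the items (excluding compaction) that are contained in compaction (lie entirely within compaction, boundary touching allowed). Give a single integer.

5

Target compaction = [Tue 08:00, Fri 16:00].
interview [Wed 16:00, Thu 09:00] → during → counts.
lunch [Wed 05:00, Wed 15:00] → during → counts.
onboarding [Mon 18:00, Thu 06:00] → overlaps → no.
planning [Tue 16:00, Fri 10:00] → during → counts.
qa_pass [Thu 23:00, Sat 01:00] → overlapped-by → no.
rehearsal [Wed 22:00, Thu 17:00] → during → counts.
retro [Tue 17:00, Thu 12:00] → during → counts.
Total: 5.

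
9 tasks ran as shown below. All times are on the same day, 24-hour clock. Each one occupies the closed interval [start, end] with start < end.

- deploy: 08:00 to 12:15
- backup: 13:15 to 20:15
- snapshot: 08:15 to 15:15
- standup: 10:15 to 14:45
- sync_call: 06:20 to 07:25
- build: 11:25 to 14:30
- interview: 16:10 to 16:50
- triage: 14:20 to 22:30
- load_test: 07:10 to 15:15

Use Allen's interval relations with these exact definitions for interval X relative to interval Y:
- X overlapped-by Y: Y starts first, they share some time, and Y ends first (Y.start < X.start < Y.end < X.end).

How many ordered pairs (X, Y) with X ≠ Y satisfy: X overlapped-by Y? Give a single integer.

Checking all 72 ordered pairs for relation 'overlapped-by'; matching pairs in alphabetical order:
(backup, build): backup overlapped-by build ✓
(backup, load_test): backup overlapped-by load_test ✓
(backup, snapshot): backup overlapped-by snapshot ✓
(backup, standup): backup overlapped-by standup ✓
(build, deploy): build overlapped-by deploy ✓
(load_test, sync_call): load_test overlapped-by sync_call ✓
(snapshot, deploy): snapshot overlapped-by deploy ✓
(standup, deploy): standup overlapped-by deploy ✓
(triage, backup): triage overlapped-by backup ✓
(triage, build): triage overlapped-by build ✓
(triage, load_test): triage overlapped-by load_test ✓
(triage, snapshot): triage overlapped-by snapshot ✓
(triage, standup): triage overlapped-by standup ✓
Count: 13.

13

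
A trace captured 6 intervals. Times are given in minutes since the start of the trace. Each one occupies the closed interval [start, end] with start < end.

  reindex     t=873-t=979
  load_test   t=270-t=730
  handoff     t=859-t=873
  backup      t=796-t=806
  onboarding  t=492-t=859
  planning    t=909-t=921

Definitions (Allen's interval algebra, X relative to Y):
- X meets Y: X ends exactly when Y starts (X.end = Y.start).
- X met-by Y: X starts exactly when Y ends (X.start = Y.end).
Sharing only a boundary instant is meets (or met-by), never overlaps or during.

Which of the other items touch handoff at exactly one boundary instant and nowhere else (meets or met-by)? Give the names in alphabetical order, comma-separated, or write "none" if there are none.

Target handoff = [t=859, t=873].
backup [t=796, t=806] → before → no.
load_test [t=270, t=730] → before → no.
onboarding [t=492, t=859] → meets → yes.
planning [t=909, t=921] → after → no.
reindex [t=873, t=979] → met-by → yes.
Result: onboarding, reindex.

onboarding, reindex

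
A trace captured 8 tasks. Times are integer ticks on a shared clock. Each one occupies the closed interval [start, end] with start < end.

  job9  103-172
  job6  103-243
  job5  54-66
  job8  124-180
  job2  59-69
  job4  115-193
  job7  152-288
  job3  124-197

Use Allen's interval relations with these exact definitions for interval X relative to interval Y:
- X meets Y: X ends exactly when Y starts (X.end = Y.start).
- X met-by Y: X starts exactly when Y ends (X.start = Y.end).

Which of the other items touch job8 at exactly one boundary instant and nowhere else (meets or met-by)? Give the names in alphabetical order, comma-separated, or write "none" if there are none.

Target job8 = [124, 180].
job2 [59, 69] → before → no.
job3 [124, 197] → started-by → no.
job4 [115, 193] → contains → no.
job5 [54, 66] → before → no.
job6 [103, 243] → contains → no.
job7 [152, 288] → overlapped-by → no.
job9 [103, 172] → overlaps → no.
Result: none.

none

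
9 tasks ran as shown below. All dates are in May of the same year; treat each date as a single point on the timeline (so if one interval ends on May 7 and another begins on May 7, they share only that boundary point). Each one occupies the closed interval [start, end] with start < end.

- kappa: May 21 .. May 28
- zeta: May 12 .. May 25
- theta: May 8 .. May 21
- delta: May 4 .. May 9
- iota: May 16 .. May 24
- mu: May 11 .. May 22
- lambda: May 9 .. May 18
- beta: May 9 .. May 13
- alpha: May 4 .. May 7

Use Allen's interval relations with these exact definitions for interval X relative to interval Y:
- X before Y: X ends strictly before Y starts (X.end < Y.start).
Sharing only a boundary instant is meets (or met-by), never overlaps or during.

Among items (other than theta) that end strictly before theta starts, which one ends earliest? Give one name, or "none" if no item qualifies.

Target theta = [May 8, May 21].
alpha [May 4, May 7] → before → candidate.
beta [May 9, May 13] → during → excluded.
delta [May 4, May 9] → overlaps → excluded.
iota [May 16, May 24] → overlapped-by → excluded.
kappa [May 21, May 28] → met-by → excluded.
lambda [May 9, May 18] → during → excluded.
mu [May 11, May 22] → overlapped-by → excluded.
zeta [May 12, May 25] → overlapped-by → excluded.
Among candidates, earliest end is May 7 → alpha.

alpha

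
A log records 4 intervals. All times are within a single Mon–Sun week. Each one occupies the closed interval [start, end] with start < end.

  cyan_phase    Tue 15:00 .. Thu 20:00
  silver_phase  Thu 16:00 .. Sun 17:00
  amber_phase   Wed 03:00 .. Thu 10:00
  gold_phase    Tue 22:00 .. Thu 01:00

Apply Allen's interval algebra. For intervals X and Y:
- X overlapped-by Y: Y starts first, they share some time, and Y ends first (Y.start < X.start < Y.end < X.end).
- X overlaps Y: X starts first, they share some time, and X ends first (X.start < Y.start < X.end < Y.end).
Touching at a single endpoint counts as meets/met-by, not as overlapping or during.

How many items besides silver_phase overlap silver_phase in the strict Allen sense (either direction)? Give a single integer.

1

Target silver_phase = [Thu 16:00, Sun 17:00].
amber_phase [Wed 03:00, Thu 10:00] → before → no.
cyan_phase [Tue 15:00, Thu 20:00] → overlaps → counts.
gold_phase [Tue 22:00, Thu 01:00] → before → no.
Total: 1.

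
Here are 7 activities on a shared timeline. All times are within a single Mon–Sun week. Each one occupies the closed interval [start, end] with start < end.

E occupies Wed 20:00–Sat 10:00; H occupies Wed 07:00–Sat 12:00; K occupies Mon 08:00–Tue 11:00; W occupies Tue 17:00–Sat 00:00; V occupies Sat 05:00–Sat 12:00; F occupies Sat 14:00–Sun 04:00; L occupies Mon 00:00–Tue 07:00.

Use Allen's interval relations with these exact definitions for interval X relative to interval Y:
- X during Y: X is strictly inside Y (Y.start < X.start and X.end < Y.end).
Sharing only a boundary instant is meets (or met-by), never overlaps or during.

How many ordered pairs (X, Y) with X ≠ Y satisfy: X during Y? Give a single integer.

1

Checking all 42 ordered pairs for relation 'during'; matching pairs in alphabetical order:
(E, H): E during H ✓
Count: 1.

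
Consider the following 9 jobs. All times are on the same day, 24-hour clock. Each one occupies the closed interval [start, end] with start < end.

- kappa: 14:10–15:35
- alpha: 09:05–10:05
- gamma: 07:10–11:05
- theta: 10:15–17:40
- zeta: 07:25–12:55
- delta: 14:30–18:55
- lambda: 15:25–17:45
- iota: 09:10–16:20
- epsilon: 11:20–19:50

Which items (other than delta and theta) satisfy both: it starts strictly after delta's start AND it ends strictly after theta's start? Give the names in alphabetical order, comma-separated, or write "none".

lambda

Conditions: its start is strictly after delta's start (X.start > 14:30) AND its end is strictly after theta's start (X.end > 10:15).
alpha: start 09:05 > 14:30? ✗; end 10:05 > 10:15? ✗ → no.
epsilon: start 11:20 > 14:30? ✗; end 19:50 > 10:15? ✓ → no.
gamma: start 07:10 > 14:30? ✗; end 11:05 > 10:15? ✓ → no.
iota: start 09:10 > 14:30? ✗; end 16:20 > 10:15? ✓ → no.
kappa: start 14:10 > 14:30? ✗; end 15:35 > 10:15? ✓ → no.
lambda: start 15:25 > 14:30? ✓; end 17:45 > 10:15? ✓ → yes.
zeta: start 07:25 > 14:30? ✗; end 12:55 > 10:15? ✓ → no.
Result: lambda.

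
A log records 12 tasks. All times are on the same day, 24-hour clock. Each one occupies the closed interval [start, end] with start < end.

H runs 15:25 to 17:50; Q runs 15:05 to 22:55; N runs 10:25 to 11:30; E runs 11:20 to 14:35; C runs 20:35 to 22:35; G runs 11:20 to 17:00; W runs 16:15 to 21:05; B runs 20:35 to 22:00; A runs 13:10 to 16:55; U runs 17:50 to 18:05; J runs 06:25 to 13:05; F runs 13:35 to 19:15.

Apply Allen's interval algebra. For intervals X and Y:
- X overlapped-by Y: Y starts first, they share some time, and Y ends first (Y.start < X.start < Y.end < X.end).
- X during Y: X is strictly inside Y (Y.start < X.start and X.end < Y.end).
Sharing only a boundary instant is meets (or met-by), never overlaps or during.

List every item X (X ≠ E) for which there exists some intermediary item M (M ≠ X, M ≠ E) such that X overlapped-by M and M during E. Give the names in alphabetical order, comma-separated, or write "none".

Target E = [11:20, 14:35].
Intermediaries M with M during E: none.
Union: none.

none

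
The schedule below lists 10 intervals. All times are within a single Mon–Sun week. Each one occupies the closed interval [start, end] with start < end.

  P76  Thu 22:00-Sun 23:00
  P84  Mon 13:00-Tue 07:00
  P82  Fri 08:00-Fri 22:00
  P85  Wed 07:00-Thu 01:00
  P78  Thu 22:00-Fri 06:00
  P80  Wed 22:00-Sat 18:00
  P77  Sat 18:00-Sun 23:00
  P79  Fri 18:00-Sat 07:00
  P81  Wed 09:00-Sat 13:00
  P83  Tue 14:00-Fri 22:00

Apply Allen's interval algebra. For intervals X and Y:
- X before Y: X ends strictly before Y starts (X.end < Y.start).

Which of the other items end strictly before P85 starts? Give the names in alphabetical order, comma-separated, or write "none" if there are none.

P84

Target P85 = [Wed 07:00, Thu 01:00].
P76 [Thu 22:00, Sun 23:00] → after → no.
P77 [Sat 18:00, Sun 23:00] → after → no.
P78 [Thu 22:00, Fri 06:00] → after → no.
P79 [Fri 18:00, Sat 07:00] → after → no.
P80 [Wed 22:00, Sat 18:00] → overlapped-by → no.
P81 [Wed 09:00, Sat 13:00] → overlapped-by → no.
P82 [Fri 08:00, Fri 22:00] → after → no.
P83 [Tue 14:00, Fri 22:00] → contains → no.
P84 [Mon 13:00, Tue 07:00] → before → yes.
Result: P84.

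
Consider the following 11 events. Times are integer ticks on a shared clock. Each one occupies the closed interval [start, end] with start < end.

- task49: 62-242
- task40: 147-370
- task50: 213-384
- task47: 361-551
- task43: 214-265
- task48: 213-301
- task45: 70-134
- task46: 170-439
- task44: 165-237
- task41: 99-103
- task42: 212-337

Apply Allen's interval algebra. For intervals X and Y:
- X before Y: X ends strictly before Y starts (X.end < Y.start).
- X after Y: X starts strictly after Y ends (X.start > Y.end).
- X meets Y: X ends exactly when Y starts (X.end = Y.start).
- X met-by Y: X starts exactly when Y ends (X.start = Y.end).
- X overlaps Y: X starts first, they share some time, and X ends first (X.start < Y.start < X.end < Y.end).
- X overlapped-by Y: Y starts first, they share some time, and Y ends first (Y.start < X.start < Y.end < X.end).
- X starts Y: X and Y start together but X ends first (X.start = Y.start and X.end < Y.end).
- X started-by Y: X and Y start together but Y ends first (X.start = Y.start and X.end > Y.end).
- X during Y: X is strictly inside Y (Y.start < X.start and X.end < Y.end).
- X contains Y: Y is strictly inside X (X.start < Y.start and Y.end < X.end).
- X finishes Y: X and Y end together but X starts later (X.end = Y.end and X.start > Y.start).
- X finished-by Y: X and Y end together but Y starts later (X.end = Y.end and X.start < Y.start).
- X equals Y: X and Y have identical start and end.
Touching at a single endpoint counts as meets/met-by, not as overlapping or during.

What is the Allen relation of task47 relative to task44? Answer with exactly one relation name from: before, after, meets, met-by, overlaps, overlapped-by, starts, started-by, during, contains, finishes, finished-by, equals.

after

task47 = [361, 551]; task44 = [165, 237].
Compare endpoints: task47.start > task44.start, task47.start > task44.end, task47.end > task44.start, task47.end > task44.end.
That pattern is 'after'.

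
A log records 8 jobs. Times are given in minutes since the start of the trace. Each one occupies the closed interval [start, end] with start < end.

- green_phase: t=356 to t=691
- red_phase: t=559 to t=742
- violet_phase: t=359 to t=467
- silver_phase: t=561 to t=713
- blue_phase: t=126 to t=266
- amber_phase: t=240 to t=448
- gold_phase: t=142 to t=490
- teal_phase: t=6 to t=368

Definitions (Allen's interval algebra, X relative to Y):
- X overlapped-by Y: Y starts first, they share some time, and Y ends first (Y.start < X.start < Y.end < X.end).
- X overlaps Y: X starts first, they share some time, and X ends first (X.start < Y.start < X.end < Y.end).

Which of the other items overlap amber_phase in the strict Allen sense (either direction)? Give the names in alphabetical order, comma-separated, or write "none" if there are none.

blue_phase, green_phase, teal_phase, violet_phase

Target amber_phase = [t=240, t=448].
blue_phase [t=126, t=266] → overlaps → yes.
gold_phase [t=142, t=490] → contains → no.
green_phase [t=356, t=691] → overlapped-by → yes.
red_phase [t=559, t=742] → after → no.
silver_phase [t=561, t=713] → after → no.
teal_phase [t=6, t=368] → overlaps → yes.
violet_phase [t=359, t=467] → overlapped-by → yes.
Result: blue_phase, green_phase, teal_phase, violet_phase.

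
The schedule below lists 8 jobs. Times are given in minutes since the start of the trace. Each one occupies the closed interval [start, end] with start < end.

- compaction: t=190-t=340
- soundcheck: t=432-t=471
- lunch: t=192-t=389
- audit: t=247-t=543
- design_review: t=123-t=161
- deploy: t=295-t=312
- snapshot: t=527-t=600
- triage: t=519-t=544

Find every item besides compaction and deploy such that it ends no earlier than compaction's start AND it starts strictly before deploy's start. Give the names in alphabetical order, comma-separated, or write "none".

audit, lunch

Conditions: its end is no earlier than compaction's start (X.end >= t=190) AND its start is strictly before deploy's start (X.start < t=295).
audit: end t=543 >= t=190? ✓; start t=247 < t=295? ✓ → yes.
design_review: end t=161 >= t=190? ✗; start t=123 < t=295? ✓ → no.
lunch: end t=389 >= t=190? ✓; start t=192 < t=295? ✓ → yes.
snapshot: end t=600 >= t=190? ✓; start t=527 < t=295? ✗ → no.
soundcheck: end t=471 >= t=190? ✓; start t=432 < t=295? ✗ → no.
triage: end t=544 >= t=190? ✓; start t=519 < t=295? ✗ → no.
Result: audit, lunch.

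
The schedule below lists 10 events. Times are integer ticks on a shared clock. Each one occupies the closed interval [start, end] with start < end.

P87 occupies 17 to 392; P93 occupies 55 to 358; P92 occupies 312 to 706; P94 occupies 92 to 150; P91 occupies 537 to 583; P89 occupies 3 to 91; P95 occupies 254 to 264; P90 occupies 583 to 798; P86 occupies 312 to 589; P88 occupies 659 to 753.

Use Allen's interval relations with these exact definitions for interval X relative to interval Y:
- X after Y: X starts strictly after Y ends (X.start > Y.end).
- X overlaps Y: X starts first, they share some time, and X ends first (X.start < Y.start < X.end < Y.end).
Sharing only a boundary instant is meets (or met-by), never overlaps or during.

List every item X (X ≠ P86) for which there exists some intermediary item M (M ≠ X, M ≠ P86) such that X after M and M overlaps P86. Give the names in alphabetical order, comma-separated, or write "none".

Target P86 = [312, 589].
Intermediaries M with M overlaps P86: P87, P93.
Via P87 — items with X after P87: P88, P90, P91.
Via P93 — items with X after P93: P88, P90, P91.
Union: P88, P90, P91.

P88, P90, P91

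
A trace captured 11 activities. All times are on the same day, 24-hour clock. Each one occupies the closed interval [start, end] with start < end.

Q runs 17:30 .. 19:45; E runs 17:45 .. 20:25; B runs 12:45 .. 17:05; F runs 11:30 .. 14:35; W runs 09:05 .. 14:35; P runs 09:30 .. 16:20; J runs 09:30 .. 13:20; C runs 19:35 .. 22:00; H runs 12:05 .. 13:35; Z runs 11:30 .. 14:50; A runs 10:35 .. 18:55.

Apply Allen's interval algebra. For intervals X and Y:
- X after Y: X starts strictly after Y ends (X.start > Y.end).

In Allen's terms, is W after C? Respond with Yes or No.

No

W = [09:05, 14:35], C = [19:35, 22:00].
Actual relation of W to C: before.
Asked whether 'after' holds → No.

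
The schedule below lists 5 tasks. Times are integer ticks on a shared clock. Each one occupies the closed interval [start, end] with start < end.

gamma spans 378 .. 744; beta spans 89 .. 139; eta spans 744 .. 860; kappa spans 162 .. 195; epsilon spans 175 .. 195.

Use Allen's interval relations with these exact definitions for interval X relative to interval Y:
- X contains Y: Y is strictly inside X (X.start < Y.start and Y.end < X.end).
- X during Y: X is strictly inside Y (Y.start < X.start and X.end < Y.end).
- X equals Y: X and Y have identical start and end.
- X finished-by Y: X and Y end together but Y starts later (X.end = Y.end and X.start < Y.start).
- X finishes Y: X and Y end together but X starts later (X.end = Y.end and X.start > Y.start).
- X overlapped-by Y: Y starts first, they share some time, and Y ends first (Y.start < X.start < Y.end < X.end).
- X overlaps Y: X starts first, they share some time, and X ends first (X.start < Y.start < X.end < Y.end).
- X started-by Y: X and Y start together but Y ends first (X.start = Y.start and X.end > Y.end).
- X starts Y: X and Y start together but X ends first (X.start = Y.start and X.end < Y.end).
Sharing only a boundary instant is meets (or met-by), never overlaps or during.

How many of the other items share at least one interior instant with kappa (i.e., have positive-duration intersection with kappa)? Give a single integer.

1

Target kappa = [162, 195].
beta [89, 139] → before → no.
epsilon [175, 195] → finishes → counts.
eta [744, 860] → after → no.
gamma [378, 744] → after → no.
Total: 1.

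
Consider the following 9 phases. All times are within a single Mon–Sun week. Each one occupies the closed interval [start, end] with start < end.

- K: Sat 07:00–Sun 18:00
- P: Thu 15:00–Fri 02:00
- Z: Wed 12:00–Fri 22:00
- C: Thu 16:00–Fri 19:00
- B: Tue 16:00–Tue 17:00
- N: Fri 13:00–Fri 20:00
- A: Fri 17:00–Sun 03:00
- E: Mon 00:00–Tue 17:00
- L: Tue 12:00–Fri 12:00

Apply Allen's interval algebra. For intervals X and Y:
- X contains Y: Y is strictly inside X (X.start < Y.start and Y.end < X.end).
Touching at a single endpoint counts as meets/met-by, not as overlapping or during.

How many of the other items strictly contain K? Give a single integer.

0

Target K = [Sat 07:00, Sun 18:00].
A [Fri 17:00, Sun 03:00] → overlaps → no.
B [Tue 16:00, Tue 17:00] → before → no.
C [Thu 16:00, Fri 19:00] → before → no.
E [Mon 00:00, Tue 17:00] → before → no.
L [Tue 12:00, Fri 12:00] → before → no.
N [Fri 13:00, Fri 20:00] → before → no.
P [Thu 15:00, Fri 02:00] → before → no.
Z [Wed 12:00, Fri 22:00] → before → no.
Total: 0.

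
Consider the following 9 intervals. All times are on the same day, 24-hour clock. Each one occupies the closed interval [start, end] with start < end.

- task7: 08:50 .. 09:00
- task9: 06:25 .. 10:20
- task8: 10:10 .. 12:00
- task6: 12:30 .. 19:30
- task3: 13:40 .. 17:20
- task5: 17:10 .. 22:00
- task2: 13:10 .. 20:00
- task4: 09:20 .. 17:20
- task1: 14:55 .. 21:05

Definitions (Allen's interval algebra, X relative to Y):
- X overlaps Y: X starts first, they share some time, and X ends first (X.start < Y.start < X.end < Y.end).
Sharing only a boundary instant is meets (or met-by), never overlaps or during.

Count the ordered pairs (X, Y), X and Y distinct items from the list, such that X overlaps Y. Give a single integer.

14

Checking all 72 ordered pairs for relation 'overlaps'; matching pairs in alphabetical order:
(task1, task5): task1 overlaps task5 ✓
(task2, task1): task2 overlaps task1 ✓
(task2, task5): task2 overlaps task5 ✓
(task3, task1): task3 overlaps task1 ✓
(task3, task5): task3 overlaps task5 ✓
(task4, task1): task4 overlaps task1 ✓
(task4, task2): task4 overlaps task2 ✓
(task4, task5): task4 overlaps task5 ✓
(task4, task6): task4 overlaps task6 ✓
(task6, task1): task6 overlaps task1 ✓
(task6, task2): task6 overlaps task2 ✓
(task6, task5): task6 overlaps task5 ✓
(task9, task4): task9 overlaps task4 ✓
(task9, task8): task9 overlaps task8 ✓
Count: 14.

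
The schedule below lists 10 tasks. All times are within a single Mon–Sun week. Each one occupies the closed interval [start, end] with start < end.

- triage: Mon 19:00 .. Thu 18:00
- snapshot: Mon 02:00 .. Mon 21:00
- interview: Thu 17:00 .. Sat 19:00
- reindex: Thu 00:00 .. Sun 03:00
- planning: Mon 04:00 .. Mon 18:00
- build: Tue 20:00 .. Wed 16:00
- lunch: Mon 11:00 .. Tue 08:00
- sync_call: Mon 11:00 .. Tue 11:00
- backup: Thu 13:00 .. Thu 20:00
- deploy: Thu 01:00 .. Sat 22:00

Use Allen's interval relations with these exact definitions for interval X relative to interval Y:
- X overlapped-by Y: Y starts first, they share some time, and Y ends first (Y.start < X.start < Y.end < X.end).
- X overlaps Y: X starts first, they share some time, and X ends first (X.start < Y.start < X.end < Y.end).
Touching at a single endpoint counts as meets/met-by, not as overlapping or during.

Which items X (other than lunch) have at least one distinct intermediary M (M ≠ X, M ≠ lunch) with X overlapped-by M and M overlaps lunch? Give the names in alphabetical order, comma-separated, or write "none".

sync_call, triage

Target lunch = [Mon 11:00, Tue 08:00].
Intermediaries M with M overlaps lunch: planning, snapshot.
Via planning — items with X overlapped-by planning: sync_call.
Via snapshot — items with X overlapped-by snapshot: sync_call, triage.
Union: sync_call, triage.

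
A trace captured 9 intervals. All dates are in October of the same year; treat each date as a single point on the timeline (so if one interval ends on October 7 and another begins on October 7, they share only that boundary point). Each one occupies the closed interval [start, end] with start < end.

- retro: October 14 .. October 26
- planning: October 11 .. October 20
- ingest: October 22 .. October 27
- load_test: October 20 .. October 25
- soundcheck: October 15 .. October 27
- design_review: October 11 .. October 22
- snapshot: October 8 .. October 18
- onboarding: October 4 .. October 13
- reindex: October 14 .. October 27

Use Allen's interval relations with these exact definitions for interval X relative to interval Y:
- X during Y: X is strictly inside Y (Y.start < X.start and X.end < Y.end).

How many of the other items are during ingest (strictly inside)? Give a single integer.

0

Target ingest = [October 22, October 27].
design_review [October 11, October 22] → meets → no.
load_test [October 20, October 25] → overlaps → no.
onboarding [October 4, October 13] → before → no.
planning [October 11, October 20] → before → no.
reindex [October 14, October 27] → finished-by → no.
retro [October 14, October 26] → overlaps → no.
snapshot [October 8, October 18] → before → no.
soundcheck [October 15, October 27] → finished-by → no.
Total: 0.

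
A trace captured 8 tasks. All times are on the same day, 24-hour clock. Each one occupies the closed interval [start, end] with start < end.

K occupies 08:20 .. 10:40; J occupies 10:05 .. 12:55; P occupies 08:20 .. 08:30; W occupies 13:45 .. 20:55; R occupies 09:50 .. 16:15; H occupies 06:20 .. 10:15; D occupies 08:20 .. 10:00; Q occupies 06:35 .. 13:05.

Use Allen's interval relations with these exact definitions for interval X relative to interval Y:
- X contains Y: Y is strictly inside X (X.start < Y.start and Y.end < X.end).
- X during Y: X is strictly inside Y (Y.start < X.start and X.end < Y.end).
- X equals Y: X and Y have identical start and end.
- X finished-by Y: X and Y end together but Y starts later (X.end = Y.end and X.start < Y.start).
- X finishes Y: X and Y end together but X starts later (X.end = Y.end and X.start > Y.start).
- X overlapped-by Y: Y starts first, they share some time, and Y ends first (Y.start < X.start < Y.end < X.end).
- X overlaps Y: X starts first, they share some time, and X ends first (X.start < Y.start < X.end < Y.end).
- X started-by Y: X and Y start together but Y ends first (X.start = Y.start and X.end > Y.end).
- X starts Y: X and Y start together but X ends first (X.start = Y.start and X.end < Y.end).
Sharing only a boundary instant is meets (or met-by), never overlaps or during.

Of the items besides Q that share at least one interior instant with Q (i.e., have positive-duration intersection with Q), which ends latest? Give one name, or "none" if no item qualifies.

Target Q = [06:35, 13:05].
D [08:20, 10:00] → during → candidate.
H [06:20, 10:15] → overlaps → candidate.
J [10:05, 12:55] → during → candidate.
K [08:20, 10:40] → during → candidate.
P [08:20, 08:30] → during → candidate.
R [09:50, 16:15] → overlapped-by → candidate.
W [13:45, 20:55] → after → excluded.
Among candidates, latest end is 16:15 → R.

R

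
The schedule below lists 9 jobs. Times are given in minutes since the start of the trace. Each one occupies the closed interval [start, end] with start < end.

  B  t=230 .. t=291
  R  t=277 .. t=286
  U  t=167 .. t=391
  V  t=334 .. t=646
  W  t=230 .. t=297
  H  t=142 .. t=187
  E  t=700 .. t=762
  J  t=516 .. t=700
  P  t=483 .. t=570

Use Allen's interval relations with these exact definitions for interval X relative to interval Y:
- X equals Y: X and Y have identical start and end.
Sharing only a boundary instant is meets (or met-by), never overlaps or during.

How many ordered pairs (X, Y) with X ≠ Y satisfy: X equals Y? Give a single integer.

Checking all 72 ordered pairs for relation 'equals'; matching pairs in alphabetical order:
No pair satisfies it.
Count: 0.

0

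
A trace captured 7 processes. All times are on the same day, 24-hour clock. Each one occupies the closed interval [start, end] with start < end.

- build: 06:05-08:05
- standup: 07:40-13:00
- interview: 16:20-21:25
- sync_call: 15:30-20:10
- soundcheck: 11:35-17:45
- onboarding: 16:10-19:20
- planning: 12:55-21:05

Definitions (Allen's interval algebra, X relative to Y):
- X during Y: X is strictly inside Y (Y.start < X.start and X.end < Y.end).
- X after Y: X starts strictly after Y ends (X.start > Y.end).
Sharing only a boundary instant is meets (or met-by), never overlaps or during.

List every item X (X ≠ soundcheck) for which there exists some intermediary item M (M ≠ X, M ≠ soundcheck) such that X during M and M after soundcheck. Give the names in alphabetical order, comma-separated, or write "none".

Target soundcheck = [11:35, 17:45].
Intermediaries M with M after soundcheck: none.
Union: none.

none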